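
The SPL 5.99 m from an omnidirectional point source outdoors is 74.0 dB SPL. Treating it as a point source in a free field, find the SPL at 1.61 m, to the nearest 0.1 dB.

For a point source in a free field, ΔL = −20·log₁₀(d₂/d₁).
ΔL = −20·log₁₀(1.61/5.99) = 11.41 dB, so L₂ = 74.0 + (11.41) = 85.4 dB SPL.

85.4 dB SPL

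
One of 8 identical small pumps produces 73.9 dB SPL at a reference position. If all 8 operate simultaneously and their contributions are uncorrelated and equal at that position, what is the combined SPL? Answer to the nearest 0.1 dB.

82.9 dB SPL

8 equal incoherent sources raise the level by 10·log₁₀(8) = 9.03 dB.
L_total = 73.9 + 9.03 = 82.9 dB SPL.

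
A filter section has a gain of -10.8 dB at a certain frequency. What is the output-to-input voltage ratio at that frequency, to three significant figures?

0.288

Voltage ratio = 10^(dB/20).
10^(-10.8/20) = 10^(-0.5400) = 0.288.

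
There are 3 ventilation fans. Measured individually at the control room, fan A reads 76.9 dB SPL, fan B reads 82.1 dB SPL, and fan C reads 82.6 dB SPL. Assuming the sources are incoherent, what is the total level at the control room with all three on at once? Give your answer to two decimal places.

Add the sources as powers (linear), then convert back to dB:
L_total = 10·log₁₀(10^(76.9/10) + 10^(82.1/10) + 10^(82.6/10)) = 10·log₁₀(393100000) = 85.95 dB SPL.

85.95 dB SPL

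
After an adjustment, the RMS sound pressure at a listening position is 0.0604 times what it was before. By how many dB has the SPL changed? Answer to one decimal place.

SPL change from a pressure ratio uses the 20·log₁₀ form:
20·log₁₀(0.0604) = -24.4 dB.

-24.4 dB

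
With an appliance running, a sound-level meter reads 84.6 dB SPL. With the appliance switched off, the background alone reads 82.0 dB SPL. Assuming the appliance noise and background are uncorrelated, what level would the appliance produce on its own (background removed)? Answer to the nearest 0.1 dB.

81.1 dB SPL

Remove the background by subtracting linear intensities:
L_src = 10·log₁₀(10^(84.6/10) − 10^(82.0/10)) = 10·log₁₀(129900000) = 81.1 dB SPL.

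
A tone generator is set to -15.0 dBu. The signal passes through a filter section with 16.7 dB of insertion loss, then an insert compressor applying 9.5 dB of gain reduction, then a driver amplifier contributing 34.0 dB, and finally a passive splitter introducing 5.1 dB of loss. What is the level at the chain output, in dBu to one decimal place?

-12.3 dBu

Cascaded gains and losses add directly in dB.
-15.0 − 16.7 − 9.5 + 34.0 − 5.1 = -12.3 dBu.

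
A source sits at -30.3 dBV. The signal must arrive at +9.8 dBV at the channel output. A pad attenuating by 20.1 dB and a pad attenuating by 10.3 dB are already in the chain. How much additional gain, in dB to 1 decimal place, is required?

70.5 dB

The required make-up gain is the shortfall in the dB sum.
G = +9.8 − (-30.3) + 20.1 + 10.3 = 70.5 dB.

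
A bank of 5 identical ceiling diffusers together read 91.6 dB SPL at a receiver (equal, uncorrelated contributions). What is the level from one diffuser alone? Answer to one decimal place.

5 equal incoherent sources add 10·log₁₀(5) = 6.99 dB over one source.
L_one = 91.6 − 6.99 = 84.6 dB SPL.

84.6 dB SPL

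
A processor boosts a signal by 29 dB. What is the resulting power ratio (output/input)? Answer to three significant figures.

Power ratio = 10^(dB/10).
10^(29/10) = 10^(2.900) = 794.

794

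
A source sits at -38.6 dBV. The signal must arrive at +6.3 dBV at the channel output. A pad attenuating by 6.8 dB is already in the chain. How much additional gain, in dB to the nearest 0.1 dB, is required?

The required make-up gain is the shortfall in the dB sum.
G = +6.3 − (-38.6) + 6.8 = 51.7 dB.

51.7 dB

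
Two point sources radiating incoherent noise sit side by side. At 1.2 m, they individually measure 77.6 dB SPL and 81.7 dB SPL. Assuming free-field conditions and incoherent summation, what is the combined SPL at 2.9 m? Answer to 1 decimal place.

Combined at 1.2 m: 10·log₁₀(10^(77.6/10)+10^(81.7/10)) = 83.13 dB SPL.
Then apply −20·log₁₀(2.9/1.2) = -7.66 dB → 75.5 dB SPL.

75.5 dB SPL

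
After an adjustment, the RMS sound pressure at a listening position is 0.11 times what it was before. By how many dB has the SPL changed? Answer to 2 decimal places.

-19.17 dB

SPL change from a pressure ratio uses the 20·log₁₀ form:
20·log₁₀(0.11) = -19.17 dB.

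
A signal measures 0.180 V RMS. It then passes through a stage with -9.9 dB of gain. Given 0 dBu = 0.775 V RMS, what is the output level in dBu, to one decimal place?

-22.6 dBu

Input level: 20·log₁₀(0.180/0.775) = -12.68 dBu.
Output: -12.68 − 9.9 = -22.6 dBu.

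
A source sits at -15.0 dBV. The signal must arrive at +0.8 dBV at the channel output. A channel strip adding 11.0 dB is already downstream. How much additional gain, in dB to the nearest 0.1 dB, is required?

The required make-up gain is the shortfall in the dB sum.
G = +0.8 − (-15.0) − 11.0 = 4.8 dB.

4.8 dB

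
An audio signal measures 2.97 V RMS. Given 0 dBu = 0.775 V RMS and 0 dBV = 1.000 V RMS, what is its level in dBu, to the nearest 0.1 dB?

+11.7 dBu

dBu = 20·log₁₀(V / 0.775 V).
20·log₁₀(2.97/0.775) = +11.7 dBu.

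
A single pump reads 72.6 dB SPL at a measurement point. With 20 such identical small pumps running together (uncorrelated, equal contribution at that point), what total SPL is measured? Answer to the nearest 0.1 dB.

85.6 dB SPL

20 equal incoherent sources raise the level by 10·log₁₀(20) = 13.01 dB.
L_total = 72.6 + 13.01 = 85.6 dB SPL.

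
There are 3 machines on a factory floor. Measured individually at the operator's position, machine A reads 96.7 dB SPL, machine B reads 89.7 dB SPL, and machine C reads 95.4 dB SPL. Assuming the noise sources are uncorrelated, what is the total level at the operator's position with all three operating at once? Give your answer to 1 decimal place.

Incoherent sources sum as intensities:
L_total = 10·log₁₀(10^(96.7/10) + 10^(89.7/10) + 10^(95.4/10)) = 10·log₁₀(9078000000) = 99.6 dB SPL.

99.6 dB SPL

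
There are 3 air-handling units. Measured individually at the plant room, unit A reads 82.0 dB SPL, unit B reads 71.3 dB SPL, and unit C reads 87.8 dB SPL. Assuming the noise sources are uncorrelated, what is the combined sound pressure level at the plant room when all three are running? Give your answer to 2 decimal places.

88.89 dB SPL

Add the sources as powers (linear), then convert back to dB:
L_total = 10·log₁₀(10^(82.0/10) + 10^(71.3/10) + 10^(87.8/10)) = 10·log₁₀(774500000) = 88.89 dB SPL.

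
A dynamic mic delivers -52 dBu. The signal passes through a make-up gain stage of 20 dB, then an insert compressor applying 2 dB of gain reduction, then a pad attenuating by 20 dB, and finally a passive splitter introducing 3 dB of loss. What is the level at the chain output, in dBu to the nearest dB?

Cascaded gains and losses add directly in dB.
-52 + 20 − 2 − 20 − 3 = -57 dBu.

-57 dBu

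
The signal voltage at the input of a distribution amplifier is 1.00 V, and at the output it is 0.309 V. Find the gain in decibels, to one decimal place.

-10.2 dB

For a voltage ratio, dB = 20·log₁₀(V₂/V₁).
20·log₁₀(0.309/1.00) = 20·log₁₀(0.3090) = -10.2 dB.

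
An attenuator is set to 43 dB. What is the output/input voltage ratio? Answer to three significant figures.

0.00708

Voltage ratio = 10^(dB/20).
10^(-43/20) = 10^(-2.150) = 0.00708.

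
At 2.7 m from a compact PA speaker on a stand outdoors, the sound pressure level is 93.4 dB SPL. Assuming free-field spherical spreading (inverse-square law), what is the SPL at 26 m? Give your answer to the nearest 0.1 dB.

73.7 dB SPL

Inverse-square spreading gives ΔL = −20·log₁₀(d₂/d₁).
ΔL = −20·log₁₀(26/2.7) = -19.67 dB, so L₂ = 93.4 + (-19.67) = 73.7 dB SPL.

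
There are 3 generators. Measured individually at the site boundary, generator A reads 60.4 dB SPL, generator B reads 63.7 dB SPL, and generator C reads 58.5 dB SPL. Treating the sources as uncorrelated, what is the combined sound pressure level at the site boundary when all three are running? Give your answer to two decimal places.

Incoherent sources sum as intensities:
L_total = 10·log₁₀(10^(60.4/10) + 10^(63.7/10) + 10^(58.5/10)) = 10·log₁₀(4149000) = 66.18 dB SPL.

66.18 dB SPL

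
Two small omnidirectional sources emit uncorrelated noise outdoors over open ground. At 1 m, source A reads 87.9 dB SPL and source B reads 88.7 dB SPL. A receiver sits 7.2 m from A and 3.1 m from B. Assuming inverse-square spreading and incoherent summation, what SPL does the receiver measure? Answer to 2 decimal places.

79.50 dB SPL

At the listener: L_A = 87.9 − 20·log₁₀(7.2) = 70.753 dB; L_B = 88.7 − 20·log₁₀(3.1) = 78.873 dB.
Combined: 10·log₁₀(10^(70.753/10)+10^(78.873/10)) = 79.50 dB SPL.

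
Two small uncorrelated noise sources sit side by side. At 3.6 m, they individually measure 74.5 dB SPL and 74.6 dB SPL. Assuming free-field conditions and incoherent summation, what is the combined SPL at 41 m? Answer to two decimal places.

Combined at 3.6 m: 10·log₁₀(10^(74.5/10)+10^(74.6/10)) = 77.561 dB SPL.
Then apply −20·log₁₀(41/3.6) = -21.130 dB → 56.43 dB SPL.

56.43 dB SPL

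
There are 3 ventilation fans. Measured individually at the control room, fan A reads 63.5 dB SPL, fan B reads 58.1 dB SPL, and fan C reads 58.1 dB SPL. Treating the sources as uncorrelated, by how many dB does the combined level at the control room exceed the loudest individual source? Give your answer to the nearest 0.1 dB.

Incoherent sources sum as intensities:
L_total = 10·log₁₀(10^(63.5/10) + 10^(58.1/10) + 10^(58.1/10)) = 65.48 dB SPL.
Excess over the loudest (63.5 dB): 65.48 − 63.5 = 2.0 dB.

2.0 dB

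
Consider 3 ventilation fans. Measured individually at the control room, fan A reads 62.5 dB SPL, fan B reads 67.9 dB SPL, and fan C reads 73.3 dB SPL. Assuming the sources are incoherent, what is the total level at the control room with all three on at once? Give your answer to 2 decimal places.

74.67 dB SPL

Uncorrelated sources add in intensity (power), not in dB.
L_total = 10·log₁₀(10^(62.5/10) + 10^(67.9/10) + 10^(73.3/10)) = 10·log₁₀(29320000) = 74.67 dB SPL.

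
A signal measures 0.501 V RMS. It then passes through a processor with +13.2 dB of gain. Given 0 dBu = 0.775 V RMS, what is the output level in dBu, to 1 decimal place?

+9.4 dBu

Input level: 20·log₁₀(0.501/0.775) = -3.79 dBu.
Output: -3.79 + 13.2 = +9.4 dBu.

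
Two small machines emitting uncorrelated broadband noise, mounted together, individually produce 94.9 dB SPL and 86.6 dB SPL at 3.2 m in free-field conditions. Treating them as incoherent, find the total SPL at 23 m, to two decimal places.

78.37 dB SPL

Combined at 3.2 m: 10·log₁₀(10^(94.9/10)+10^(86.6/10)) = 95.499 dB SPL.
Then apply −20·log₁₀(23/3.2) = -17.132 dB → 78.37 dB SPL.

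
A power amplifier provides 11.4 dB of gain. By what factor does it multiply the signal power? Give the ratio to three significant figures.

Power ratio = 10^(dB/10).
10^(11.4/10) = 10^(1.140) = 13.8.

13.8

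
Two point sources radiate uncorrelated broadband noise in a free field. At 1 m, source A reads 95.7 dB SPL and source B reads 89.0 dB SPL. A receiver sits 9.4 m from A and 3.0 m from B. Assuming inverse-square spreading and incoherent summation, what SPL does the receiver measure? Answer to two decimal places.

81.15 dB SPL

At the listener: L_A = 95.7 − 20·log₁₀(9.4) = 76.237 dB; L_B = 89.0 − 20·log₁₀(3.0) = 79.458 dB.
Combined: 10·log₁₀(10^(76.237/10)+10^(79.458/10)) = 81.15 dB SPL.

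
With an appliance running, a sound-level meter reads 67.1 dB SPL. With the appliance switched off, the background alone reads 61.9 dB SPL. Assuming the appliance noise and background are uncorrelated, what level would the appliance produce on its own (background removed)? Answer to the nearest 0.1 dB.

65.5 dB SPL

Background correction is a power subtraction:
L_src = 10·log₁₀(10^(67.1/10) − 10^(61.9/10)) = 10·log₁₀(3580000) = 65.5 dB SPL.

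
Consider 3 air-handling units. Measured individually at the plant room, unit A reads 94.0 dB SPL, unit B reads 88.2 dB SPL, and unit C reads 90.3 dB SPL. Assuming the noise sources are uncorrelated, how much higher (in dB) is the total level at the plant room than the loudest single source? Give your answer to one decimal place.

Incoherent sources sum as intensities:
L_total = 10·log₁₀(10^(94.0/10) + 10^(88.2/10) + 10^(90.3/10)) = 96.28 dB SPL.
Excess over the loudest (94.0 dB): 96.28 − 94.0 = 2.3 dB.

2.3 dB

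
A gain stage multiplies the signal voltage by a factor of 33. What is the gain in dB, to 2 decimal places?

30.37 dB

Voltage is an amplitude quantity, so gain = 20·log₁₀(V_out/V_in).
20·log₁₀(33) = 30.37 dB.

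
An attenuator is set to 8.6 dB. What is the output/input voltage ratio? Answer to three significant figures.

0.372

Voltage ratio = 10^(dB/20).
10^(-8.6/20) = 10^(-0.4300) = 0.372.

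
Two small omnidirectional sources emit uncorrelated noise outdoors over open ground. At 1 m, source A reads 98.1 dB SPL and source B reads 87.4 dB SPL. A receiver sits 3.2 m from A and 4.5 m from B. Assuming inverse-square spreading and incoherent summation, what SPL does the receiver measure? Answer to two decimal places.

88.18 dB SPL

At the listener: L_A = 98.1 − 20·log₁₀(3.2) = 87.997 dB; L_B = 87.4 − 20·log₁₀(4.5) = 74.336 dB.
Combined: 10·log₁₀(10^(87.997/10)+10^(74.336/10)) = 88.18 dB SPL.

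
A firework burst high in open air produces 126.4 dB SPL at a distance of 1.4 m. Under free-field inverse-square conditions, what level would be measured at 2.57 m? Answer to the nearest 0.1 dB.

Free-field point source: level drops by 20·log₁₀ of the distance ratio.
ΔL = −20·log₁₀(2.57/1.4) = -5.28 dB, so L₂ = 126.4 + (-5.28) = 121.1 dB SPL.

121.1 dB SPL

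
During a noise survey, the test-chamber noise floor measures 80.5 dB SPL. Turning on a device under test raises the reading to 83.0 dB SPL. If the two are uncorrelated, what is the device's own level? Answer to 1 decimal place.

79.4 dB SPL

Remove the background by subtracting linear intensities:
L_src = 10·log₁₀(10^(83.0/10) − 10^(80.5/10)) = 10·log₁₀(87320000) = 79.4 dB SPL.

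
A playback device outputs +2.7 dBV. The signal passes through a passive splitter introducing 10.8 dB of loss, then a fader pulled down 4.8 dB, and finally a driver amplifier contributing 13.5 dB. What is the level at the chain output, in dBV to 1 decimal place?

+0.6 dBV

Gain stages sum in dB:
+2.7 − 10.8 − 4.8 + 13.5 = +0.6 dBV.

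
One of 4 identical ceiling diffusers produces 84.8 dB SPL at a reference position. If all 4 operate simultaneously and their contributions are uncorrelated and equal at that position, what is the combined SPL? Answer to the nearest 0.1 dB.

90.8 dB SPL

4 equal incoherent sources raise the level by 10·log₁₀(4) = 6.02 dB.
L_total = 84.8 + 6.02 = 90.8 dB SPL.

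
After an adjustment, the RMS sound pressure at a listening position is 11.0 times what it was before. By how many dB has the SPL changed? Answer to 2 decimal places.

SPL change from a pressure ratio uses the 20·log₁₀ form:
20·log₁₀(11.0) = 20.83 dB.

20.83 dB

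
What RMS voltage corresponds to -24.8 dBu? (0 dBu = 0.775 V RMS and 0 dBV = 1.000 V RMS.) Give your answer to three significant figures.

0.0446 V

V = 0.775 V × 10^(-24.8/20).
= 0.775 × 0.05754 = 0.0446 V.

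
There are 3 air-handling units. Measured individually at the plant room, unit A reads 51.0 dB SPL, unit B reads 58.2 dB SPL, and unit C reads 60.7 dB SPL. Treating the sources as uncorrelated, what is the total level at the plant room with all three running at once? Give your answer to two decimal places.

Uncorrelated sources add in intensity (power), not in dB.
L_total = 10·log₁₀(10^(51.0/10) + 10^(58.2/10) + 10^(60.7/10)) = 10·log₁₀(1961000) = 62.93 dB SPL.

62.93 dB SPL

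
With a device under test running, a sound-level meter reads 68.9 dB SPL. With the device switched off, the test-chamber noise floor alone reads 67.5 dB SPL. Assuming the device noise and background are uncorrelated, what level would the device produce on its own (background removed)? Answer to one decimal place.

Remove the background by subtracting linear intensities:
L_src = 10·log₁₀(10^(68.9/10) − 10^(67.5/10)) = 10·log₁₀(2139000) = 63.3 dB SPL.

63.3 dB SPL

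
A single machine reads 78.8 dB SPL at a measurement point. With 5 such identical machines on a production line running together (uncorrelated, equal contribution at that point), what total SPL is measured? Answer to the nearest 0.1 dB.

85.8 dB SPL

5 equal incoherent sources raise the level by 10·log₁₀(5) = 6.99 dB.
L_total = 78.8 + 6.99 = 85.8 dB SPL.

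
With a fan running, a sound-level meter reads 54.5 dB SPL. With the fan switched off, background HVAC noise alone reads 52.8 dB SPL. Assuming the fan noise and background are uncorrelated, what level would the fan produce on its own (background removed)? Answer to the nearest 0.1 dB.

49.6 dB SPL

Remove the background by subtracting linear intensities:
L_src = 10·log₁₀(10^(54.5/10) − 10^(52.8/10)) = 10·log₁₀(91290) = 49.6 dB SPL.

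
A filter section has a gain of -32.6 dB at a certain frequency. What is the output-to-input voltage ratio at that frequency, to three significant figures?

0.0234

Voltage ratio = 10^(dB/20).
10^(-32.6/20) = 10^(-1.630) = 0.0234.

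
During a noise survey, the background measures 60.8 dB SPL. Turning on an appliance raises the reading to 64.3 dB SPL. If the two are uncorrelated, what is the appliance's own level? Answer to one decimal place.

Subtract intensities: L_src = 10·log₁₀(10^(L_total/10) − 10^(L_bg/10)).
L_src = 10·log₁₀(10^(64.3/10) − 10^(60.8/10)) = 10·log₁₀(1489000) = 61.7 dB SPL.

61.7 dB SPL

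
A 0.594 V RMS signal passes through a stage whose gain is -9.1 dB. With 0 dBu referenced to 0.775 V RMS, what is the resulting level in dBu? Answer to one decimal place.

Input level: 20·log₁₀(0.594/0.775) = -2.31 dBu.
Output: -2.31 − 9.1 = -11.4 dBu.

-11.4 dBu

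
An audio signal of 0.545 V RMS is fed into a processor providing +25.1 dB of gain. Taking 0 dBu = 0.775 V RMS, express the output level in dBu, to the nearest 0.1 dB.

+22.0 dBu

Input level: 20·log₁₀(0.545/0.775) = -3.06 dBu.
Output: -3.06 + 25.1 = +22.0 dBu.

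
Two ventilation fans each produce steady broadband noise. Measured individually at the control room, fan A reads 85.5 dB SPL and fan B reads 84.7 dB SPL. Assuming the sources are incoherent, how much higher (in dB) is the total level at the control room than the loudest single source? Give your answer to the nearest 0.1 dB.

2.6 dB

Add the sources as powers (linear), then convert back to dB:
L_total = 10·log₁₀(10^(85.5/10) + 10^(84.7/10)) = 88.13 dB SPL.
Excess over the loudest (85.5 dB): 88.13 − 85.5 = 2.6 dB.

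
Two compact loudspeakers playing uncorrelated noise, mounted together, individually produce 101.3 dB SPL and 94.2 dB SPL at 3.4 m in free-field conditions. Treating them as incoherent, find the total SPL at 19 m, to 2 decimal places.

Combined at 3.4 m: 10·log₁₀(10^(101.3/10)+10^(94.2/10)) = 102.074 dB SPL.
Then apply −20·log₁₀(19/3.4) = -14.945 dB → 87.13 dB SPL.

87.13 dB SPL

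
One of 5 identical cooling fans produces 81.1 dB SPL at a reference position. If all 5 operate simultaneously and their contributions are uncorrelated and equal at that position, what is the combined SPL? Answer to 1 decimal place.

88.1 dB SPL

5 equal incoherent sources raise the level by 10·log₁₀(5) = 6.99 dB.
L_total = 81.1 + 6.99 = 88.1 dB SPL.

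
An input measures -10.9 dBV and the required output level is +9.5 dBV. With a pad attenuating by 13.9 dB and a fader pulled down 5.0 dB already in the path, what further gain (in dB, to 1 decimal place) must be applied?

The required make-up gain is the shortfall in the dB sum.
G = +9.5 − (-10.9) + 13.9 + 5.0 = 39.3 dB.

39.3 dB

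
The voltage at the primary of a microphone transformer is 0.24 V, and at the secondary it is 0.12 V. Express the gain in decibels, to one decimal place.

-6.0 dB

Voltage ratio → dB uses the 20·log₁₀ form:
20·log₁₀(0.12/0.24) = 20·log₁₀(0.5000) = -6.0 dB.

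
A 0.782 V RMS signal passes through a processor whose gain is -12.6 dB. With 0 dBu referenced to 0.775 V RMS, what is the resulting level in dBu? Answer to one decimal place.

Input level: 20·log₁₀(0.782/0.775) = 0.08 dBu.
Output: 0.08 − 12.6 = -12.5 dBu.

-12.5 dBu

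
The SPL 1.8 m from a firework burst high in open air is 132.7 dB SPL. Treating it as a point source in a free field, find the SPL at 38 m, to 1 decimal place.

For a point source in a free field, ΔL = −20·log₁₀(d₂/d₁).
ΔL = −20·log₁₀(38/1.8) = -26.49 dB, so L₂ = 132.7 + (-26.49) = 106.2 dB SPL.

106.2 dB SPL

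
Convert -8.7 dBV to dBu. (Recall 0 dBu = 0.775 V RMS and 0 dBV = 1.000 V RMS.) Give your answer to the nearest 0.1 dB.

The offset between the scales is 20·log₁₀(0.775/1.000) = −2.214 dB.
So dBu = -8.7 + 2.214 = -6.5 dBu.

-6.5 dBu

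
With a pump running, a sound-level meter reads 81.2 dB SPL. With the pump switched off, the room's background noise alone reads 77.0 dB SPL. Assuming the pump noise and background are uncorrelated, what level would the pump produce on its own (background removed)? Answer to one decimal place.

Remove the background by subtracting linear intensities:
L_src = 10·log₁₀(10^(81.2/10) − 10^(77.0/10)) = 10·log₁₀(81710000) = 79.1 dB SPL.

79.1 dB SPL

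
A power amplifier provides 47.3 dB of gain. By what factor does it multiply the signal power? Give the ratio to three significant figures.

53700

Power ratio = 10^(dB/10).
10^(47.3/10) = 10^(4.730) = 53700.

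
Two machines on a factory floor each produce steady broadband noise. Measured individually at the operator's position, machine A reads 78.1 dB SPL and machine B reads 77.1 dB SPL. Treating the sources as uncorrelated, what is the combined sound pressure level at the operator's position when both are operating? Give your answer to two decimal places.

80.64 dB SPL

Add the sources as powers (linear), then convert back to dB:
L_total = 10·log₁₀(10^(78.1/10) + 10^(77.1/10)) = 10·log₁₀(115900000) = 80.64 dB SPL.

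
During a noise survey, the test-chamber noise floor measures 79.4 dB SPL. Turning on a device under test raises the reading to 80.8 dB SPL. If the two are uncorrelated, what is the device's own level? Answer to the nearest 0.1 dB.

Subtract intensities: L_src = 10·log₁₀(10^(L_total/10) − 10^(L_bg/10)).
L_src = 10·log₁₀(10^(80.8/10) − 10^(79.4/10)) = 10·log₁₀(33130000) = 75.2 dB SPL.

75.2 dB SPL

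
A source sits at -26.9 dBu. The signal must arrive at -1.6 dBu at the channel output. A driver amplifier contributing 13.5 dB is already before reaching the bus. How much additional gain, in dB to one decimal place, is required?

11.8 dB

The required make-up gain is the shortfall in the dB sum.
G = -1.6 − (-26.9) − 13.5 = 11.8 dB.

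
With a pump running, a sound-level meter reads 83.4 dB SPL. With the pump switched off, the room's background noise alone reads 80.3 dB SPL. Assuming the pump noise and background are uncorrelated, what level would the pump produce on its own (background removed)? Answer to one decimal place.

Subtract intensities: L_src = 10·log₁₀(10^(L_total/10) − 10^(L_bg/10)).
L_src = 10·log₁₀(10^(83.4/10) − 10^(80.3/10)) = 10·log₁₀(111600000) = 80.5 dB SPL.

80.5 dB SPL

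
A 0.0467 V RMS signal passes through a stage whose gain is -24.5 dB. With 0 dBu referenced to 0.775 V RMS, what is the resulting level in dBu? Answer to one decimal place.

-48.9 dBu

Input level: 20·log₁₀(0.0467/0.775) = -24.40 dBu.
Output: -24.40 − 24.5 = -48.9 dBu.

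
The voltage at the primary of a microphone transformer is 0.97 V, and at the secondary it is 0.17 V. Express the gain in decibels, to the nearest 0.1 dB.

Voltage is an amplitude quantity, so gain = 20·log₁₀(V_out/V_in).
20·log₁₀(0.17/0.97) = 20·log₁₀(0.1753) = -15.1 dB.

-15.1 dB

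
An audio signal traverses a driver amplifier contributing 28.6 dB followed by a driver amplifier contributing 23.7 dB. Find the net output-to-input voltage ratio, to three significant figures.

412

Net gain = 28.6 + 23.7 = 52.3 dB.
Voltage ratio = 10^(52.3/20) = 412.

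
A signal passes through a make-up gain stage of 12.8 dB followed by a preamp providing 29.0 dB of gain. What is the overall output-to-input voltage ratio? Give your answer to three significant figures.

123

Net gain = 12.8 + 29.0 = 41.8 dB.
Voltage ratio = 10^(41.8/20) = 123.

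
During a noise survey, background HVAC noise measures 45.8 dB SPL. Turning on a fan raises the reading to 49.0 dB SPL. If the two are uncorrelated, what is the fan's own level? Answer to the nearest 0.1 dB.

46.2 dB SPL

Subtract intensities: L_src = 10·log₁₀(10^(L_total/10) − 10^(L_bg/10)).
L_src = 10·log₁₀(10^(49.0/10) − 10^(45.8/10)) = 10·log₁₀(41410) = 46.2 dB SPL.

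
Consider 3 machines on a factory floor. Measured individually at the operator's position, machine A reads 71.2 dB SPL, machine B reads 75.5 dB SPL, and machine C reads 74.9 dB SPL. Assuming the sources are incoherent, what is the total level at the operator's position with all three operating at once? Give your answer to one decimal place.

79.0 dB SPL

Incoherent sources sum as intensities:
L_total = 10·log₁₀(10^(71.2/10) + 10^(75.5/10) + 10^(74.9/10)) = 10·log₁₀(79570000) = 79.0 dB SPL.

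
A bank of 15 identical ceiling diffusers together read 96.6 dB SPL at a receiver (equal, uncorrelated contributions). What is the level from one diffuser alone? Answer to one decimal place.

84.8 dB SPL

15 equal incoherent sources add 10·log₁₀(15) = 11.76 dB over one source.
L_one = 96.6 − 11.76 = 84.8 dB SPL.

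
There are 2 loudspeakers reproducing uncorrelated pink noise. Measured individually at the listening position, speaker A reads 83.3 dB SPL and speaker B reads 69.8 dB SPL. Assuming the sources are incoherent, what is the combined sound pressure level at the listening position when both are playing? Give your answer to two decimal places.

83.49 dB SPL

Incoherent sources sum as intensities:
L_total = 10·log₁₀(10^(83.3/10) + 10^(69.8/10)) = 10·log₁₀(223300000) = 83.49 dB SPL.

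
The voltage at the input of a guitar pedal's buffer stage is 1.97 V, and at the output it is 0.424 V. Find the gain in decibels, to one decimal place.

-13.3 dB

For a voltage ratio, dB = 20·log₁₀(V₂/V₁).
20·log₁₀(0.424/1.97) = 20·log₁₀(0.2152) = -13.3 dB.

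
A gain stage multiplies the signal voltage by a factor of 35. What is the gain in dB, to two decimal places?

For a voltage ratio, dB = 20·log₁₀(V₂/V₁).
20·log₁₀(35) = 30.88 dB.

30.88 dB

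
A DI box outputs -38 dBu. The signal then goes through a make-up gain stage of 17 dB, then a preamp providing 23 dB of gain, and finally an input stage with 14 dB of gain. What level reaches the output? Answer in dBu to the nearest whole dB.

+16 dBu

Gain stages sum in dB:
-38 + 17 + 23 + 14 = +16 dBu.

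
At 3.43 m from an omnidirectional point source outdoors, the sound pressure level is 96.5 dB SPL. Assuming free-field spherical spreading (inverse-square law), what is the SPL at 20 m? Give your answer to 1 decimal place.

81.2 dB SPL

Free-field point source: level drops by 20·log₁₀ of the distance ratio.
ΔL = −20·log₁₀(20/3.43) = -15.31 dB, so L₂ = 96.5 + (-15.31) = 81.2 dB SPL.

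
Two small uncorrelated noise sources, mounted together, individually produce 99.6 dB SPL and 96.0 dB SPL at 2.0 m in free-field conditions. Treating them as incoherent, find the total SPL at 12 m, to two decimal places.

Combined at 2.0 m: 10·log₁₀(10^(99.6/10)+10^(96.0/10)) = 101.173 dB SPL.
Then apply −20·log₁₀(12/2.0) = -15.563 dB → 85.61 dB SPL.

85.61 dB SPL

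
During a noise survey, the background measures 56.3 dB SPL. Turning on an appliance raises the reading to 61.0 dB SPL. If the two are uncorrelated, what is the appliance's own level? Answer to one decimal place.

59.2 dB SPL

Background correction is a power subtraction:
L_src = 10·log₁₀(10^(61.0/10) − 10^(56.3/10)) = 10·log₁₀(832300) = 59.2 dB SPL.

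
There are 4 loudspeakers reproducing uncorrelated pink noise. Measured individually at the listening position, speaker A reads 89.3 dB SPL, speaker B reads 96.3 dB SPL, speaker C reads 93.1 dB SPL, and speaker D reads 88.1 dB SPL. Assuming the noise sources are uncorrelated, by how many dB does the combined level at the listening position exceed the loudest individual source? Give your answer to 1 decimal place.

Uncorrelated sources add in intensity (power), not in dB.
L_total = 10·log₁₀(10^(89.3/10) + 10^(96.3/10) + 10^(93.1/10) + 10^(88.1/10)) = 98.92 dB SPL.
Excess over the loudest (96.3 dB): 98.92 − 96.3 = 2.6 dB.

2.6 dB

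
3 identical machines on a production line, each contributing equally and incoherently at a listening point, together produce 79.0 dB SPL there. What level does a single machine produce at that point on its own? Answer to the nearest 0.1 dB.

74.2 dB SPL

3 equal incoherent sources add 10·log₁₀(3) = 4.77 dB over one source.
L_one = 79.0 − 4.77 = 74.2 dB SPL.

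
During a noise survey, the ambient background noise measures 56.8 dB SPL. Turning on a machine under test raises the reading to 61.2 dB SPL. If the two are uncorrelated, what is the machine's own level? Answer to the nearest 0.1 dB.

Subtract intensities: L_src = 10·log₁₀(10^(L_total/10) − 10^(L_bg/10)).
L_src = 10·log₁₀(10^(61.2/10) − 10^(56.8/10)) = 10·log₁₀(839600) = 59.2 dB SPL.

59.2 dB SPL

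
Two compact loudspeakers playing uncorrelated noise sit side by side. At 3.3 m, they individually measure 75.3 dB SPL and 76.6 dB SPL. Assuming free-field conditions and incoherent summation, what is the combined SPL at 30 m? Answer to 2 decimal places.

Combined at 3.3 m: 10·log₁₀(10^(75.3/10)+10^(76.6/10)) = 79.009 dB SPL.
Then apply −20·log₁₀(30/3.3) = -19.172 dB → 59.84 dB SPL.

59.84 dB SPL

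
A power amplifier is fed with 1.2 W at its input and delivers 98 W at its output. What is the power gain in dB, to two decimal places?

19.12 dB

Power is a power quantity, so gain = 10·log₁₀(P_out/P_in).
10·log₁₀(98/1.2) = 10·log₁₀(81.67) = 19.12 dB.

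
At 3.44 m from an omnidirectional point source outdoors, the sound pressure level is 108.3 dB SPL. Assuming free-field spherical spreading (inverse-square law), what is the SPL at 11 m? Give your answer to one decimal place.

98.2 dB SPL

Inverse-square spreading gives ΔL = −20·log₁₀(d₂/d₁).
ΔL = −20·log₁₀(11/3.44) = -10.10 dB, so L₂ = 108.3 + (-10.10) = 98.2 dB SPL.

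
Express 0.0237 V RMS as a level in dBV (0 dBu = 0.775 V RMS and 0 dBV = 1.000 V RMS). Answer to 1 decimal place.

dBV = 20·log₁₀(V / 1.000 V).
20·log₁₀(0.0237/1.000) = -32.5 dBV.

-32.5 dBV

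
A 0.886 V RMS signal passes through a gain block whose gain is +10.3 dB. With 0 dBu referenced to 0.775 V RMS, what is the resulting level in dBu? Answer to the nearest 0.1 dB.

+11.5 dBu

Input level: 20·log₁₀(0.886/0.775) = 1.16 dBu.
Output: 1.16 + 10.3 = +11.5 dBu.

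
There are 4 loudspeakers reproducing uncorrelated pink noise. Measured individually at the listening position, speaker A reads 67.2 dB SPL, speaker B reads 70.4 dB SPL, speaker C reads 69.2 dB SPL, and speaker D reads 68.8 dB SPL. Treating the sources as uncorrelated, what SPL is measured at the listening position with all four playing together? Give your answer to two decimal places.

Add the sources as powers (linear), then convert back to dB:
L_total = 10·log₁₀(10^(67.2/10) + 10^(70.4/10) + 10^(69.2/10) + 10^(68.8/10)) = 10·log₁₀(32120000) = 75.07 dB SPL.

75.07 dB SPL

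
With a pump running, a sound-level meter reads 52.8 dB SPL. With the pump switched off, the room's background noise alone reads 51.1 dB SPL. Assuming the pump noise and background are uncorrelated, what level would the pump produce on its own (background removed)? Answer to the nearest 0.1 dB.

47.9 dB SPL

Subtract intensities: L_src = 10·log₁₀(10^(L_total/10) − 10^(L_bg/10)).
L_src = 10·log₁₀(10^(52.8/10) − 10^(51.1/10)) = 10·log₁₀(61720) = 47.9 dB SPL.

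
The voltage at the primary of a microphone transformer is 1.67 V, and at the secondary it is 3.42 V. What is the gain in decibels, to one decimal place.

Voltage is an amplitude quantity, so gain = 20·log₁₀(V_out/V_in).
20·log₁₀(3.42/1.67) = 20·log₁₀(2.048) = 6.2 dB.

6.2 dB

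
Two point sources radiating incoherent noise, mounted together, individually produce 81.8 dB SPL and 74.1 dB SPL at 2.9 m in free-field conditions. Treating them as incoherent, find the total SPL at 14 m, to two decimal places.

Combined at 2.9 m: 10·log₁₀(10^(81.8/10)+10^(74.1/10)) = 82.481 dB SPL.
Then apply −20·log₁₀(14/2.9) = -13.675 dB → 68.81 dB SPL.

68.81 dB SPL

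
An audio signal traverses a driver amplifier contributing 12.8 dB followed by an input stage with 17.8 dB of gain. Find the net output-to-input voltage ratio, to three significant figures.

33.9

Net gain = 12.8 + 17.8 = 30.6 dB.
Voltage ratio = 10^(30.6/20) = 33.9.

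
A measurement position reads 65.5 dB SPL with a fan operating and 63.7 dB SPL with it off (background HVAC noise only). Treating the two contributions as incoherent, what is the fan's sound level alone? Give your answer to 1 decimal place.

Background correction is a power subtraction:
L_src = 10·log₁₀(10^(65.5/10) − 10^(63.7/10)) = 10·log₁₀(1204000) = 60.8 dB SPL.

60.8 dB SPL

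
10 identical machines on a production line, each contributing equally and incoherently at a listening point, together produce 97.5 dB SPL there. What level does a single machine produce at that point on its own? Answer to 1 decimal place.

87.5 dB SPL

10 equal incoherent sources add 10·log₁₀(10) = 10.00 dB over one source.
L_one = 97.5 − 10.00 = 87.5 dB SPL.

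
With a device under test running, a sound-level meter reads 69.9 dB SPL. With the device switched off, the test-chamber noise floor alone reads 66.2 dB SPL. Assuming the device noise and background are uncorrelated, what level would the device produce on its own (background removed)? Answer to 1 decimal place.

Remove the background by subtracting linear intensities:
L_src = 10·log₁₀(10^(69.9/10) − 10^(66.2/10)) = 10·log₁₀(5604000) = 67.5 dB SPL.

67.5 dB SPL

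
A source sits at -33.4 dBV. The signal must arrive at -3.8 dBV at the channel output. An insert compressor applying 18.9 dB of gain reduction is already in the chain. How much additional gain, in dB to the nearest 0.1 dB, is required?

48.5 dB

The required make-up gain is the shortfall in the dB sum.
G = -3.8 − (-33.4) + 18.9 = 48.5 dB.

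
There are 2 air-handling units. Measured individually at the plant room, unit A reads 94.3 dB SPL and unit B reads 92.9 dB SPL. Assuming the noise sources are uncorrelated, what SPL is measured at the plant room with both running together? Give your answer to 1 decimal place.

Uncorrelated sources add in intensity (power), not in dB.
L_total = 10·log₁₀(10^(94.3/10) + 10^(92.9/10)) = 10·log₁₀(4641000000) = 96.7 dB SPL.

96.7 dB SPL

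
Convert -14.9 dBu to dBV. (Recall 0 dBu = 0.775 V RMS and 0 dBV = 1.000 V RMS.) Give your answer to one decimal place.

The offset between the scales is 20·log₁₀(0.775/1.000) = −2.214 dB.
So dBV = -14.9 − 2.214 = -17.1 dBV.

-17.1 dBV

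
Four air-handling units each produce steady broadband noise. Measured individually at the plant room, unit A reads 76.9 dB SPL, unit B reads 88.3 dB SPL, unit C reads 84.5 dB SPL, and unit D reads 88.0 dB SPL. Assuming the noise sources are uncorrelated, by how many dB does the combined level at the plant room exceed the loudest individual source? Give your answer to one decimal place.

3.8 dB

Add the sources as powers (linear), then convert back to dB:
L_total = 10·log₁₀(10^(76.9/10) + 10^(88.3/10) + 10^(84.5/10) + 10^(88.0/10)) = 92.14 dB SPL.
Excess over the loudest (88.3 dB): 92.14 − 88.3 = 3.8 dB.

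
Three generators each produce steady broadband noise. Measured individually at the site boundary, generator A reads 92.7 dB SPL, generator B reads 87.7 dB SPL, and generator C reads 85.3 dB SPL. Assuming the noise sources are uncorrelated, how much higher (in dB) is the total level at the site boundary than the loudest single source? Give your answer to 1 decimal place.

Uncorrelated sources add in intensity (power), not in dB.
L_total = 10·log₁₀(10^(92.7/10) + 10^(87.7/10) + 10^(85.3/10)) = 94.46 dB SPL.
Excess over the loudest (92.7 dB): 94.46 − 92.7 = 1.8 dB.

1.8 dB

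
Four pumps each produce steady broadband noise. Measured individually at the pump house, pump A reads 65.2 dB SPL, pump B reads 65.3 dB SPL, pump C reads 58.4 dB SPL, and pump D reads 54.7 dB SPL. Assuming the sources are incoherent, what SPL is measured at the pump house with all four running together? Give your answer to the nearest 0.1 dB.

Uncorrelated sources add in intensity (power), not in dB.
L_total = 10·log₁₀(10^(65.2/10) + 10^(65.3/10) + 10^(58.4/10) + 10^(54.7/10)) = 10·log₁₀(7687000) = 68.9 dB SPL.

68.9 dB SPL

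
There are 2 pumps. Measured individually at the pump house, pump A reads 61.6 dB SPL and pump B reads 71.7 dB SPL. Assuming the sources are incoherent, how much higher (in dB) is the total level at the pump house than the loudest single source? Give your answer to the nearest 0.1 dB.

Add the sources as powers (linear), then convert back to dB:
L_total = 10·log₁₀(10^(61.6/10) + 10^(71.7/10)) = 72.10 dB SPL.
Excess over the loudest (71.7 dB): 72.10 − 71.7 = 0.4 dB.

0.4 dB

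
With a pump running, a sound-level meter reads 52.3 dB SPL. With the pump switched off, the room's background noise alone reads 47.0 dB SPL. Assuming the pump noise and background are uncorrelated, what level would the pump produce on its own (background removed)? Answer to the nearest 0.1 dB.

Background correction is a power subtraction:
L_src = 10·log₁₀(10^(52.3/10) − 10^(47.0/10)) = 10·log₁₀(119700) = 50.8 dB SPL.

50.8 dB SPL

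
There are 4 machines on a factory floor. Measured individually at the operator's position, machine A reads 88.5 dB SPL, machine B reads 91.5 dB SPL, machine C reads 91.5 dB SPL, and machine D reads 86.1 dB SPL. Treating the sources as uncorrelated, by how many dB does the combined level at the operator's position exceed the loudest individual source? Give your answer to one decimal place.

Uncorrelated sources add in intensity (power), not in dB.
L_total = 10·log₁₀(10^(88.5/10) + 10^(91.5/10) + 10^(91.5/10) + 10^(86.1/10)) = 95.96 dB SPL.
Excess over the loudest (91.5 dB): 95.96 − 91.5 = 4.5 dB.

4.5 dB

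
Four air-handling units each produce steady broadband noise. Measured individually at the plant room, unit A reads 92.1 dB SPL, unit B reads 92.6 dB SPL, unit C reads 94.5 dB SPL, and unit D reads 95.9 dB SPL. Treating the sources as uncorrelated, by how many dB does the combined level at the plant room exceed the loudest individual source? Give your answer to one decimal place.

Uncorrelated sources add in intensity (power), not in dB.
L_total = 10·log₁₀(10^(92.1/10) + 10^(92.6/10) + 10^(94.5/10) + 10^(95.9/10)) = 100.06 dB SPL.
Excess over the loudest (95.9 dB): 100.06 − 95.9 = 4.2 dB.

4.2 dB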